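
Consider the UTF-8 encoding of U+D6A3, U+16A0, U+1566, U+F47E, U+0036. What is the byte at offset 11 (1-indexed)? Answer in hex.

1-indexed offset 11 is 0-indexed offset 10.
U+D6A3 → 3-byte form ED 9A A3 at offsets 0–2.
U+16A0 → 3-byte form E1 9A A0 at offsets 3–5.
U+1566 → 3-byte form E1 95 A6 at offsets 6–8.
U+F47E → 3-byte form EF 91 BE at offsets 9–11.
Offset 10 falls in char 4's range; it's byte 2 of EF 91 BE = 0x91.

0x91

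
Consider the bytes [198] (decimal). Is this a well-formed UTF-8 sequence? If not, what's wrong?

Leading byte 0xC6 = 11000110 → 2-byte form, but only 1 byte is present.

invalid (sequence truncated)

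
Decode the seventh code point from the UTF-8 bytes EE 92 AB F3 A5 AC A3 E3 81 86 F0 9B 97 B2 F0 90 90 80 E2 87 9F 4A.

U+004A

Offset 0: leading byte 0xEE = 11101110 → 3-byte char #1 = EE 92 AB.
Offset 3: leading byte 0xF3 = 11110011 → 4-byte char #2 = F3 A5 AC A3.
Offset 7: leading byte 0xE3 = 11100011 → 3-byte char #3 = E3 81 86.
Offset 10: leading byte 0xF0 = 11110000 → 4-byte char #4 = F0 9B 97 B2.
Offset 14: leading byte 0xF0 = 11110000 → 4-byte char #5 = F0 90 90 80.
Offset 18: leading byte 0xE2 = 11100010 → 3-byte char #6 = E2 87 9F.
Offset 21: leading byte 0x4A = 01001010 → 1-byte char #7 = 4A.
Leading byte 0x4A = 01001010 matches 0xxxxxxx → 1-byte sequence.
Byte 1: 0x4A = 01001010, payload 1001010 (7 bits).
Concatenate: 1001010 = 0x4A (7 bits → U+004A).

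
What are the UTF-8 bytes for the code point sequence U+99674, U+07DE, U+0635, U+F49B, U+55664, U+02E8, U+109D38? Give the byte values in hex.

F2 99 99 B4 DF 9E D8 B5 EF 92 9B F1 95 99 A4 CB A8 F4 89 B4 B8

U+99674: 4-byte form → F2 99 99 B4.
U+07DE: 2-byte form → DF 9E.
U+0635: 2-byte form → D8 B5.
U+F49B: 3-byte form → EF 92 9B.
U+55664: 4-byte form → F1 95 99 A4.
U+02E8: 2-byte form → CB A8.
U+109D38: 4-byte form → F4 89 B4 B8.
Concatenated (21 bytes): F2 99 99 B4 DF 9E D8 B5 EF 92 9B F1 95 99 A4 CB A8 F4 89 B4 B8.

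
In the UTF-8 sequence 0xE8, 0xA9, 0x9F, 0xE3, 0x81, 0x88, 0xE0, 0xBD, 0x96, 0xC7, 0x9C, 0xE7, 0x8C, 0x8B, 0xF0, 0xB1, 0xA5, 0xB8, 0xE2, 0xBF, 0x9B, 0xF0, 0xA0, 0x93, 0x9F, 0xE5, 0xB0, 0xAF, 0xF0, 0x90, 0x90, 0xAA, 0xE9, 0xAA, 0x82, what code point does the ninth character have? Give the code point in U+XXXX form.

U+5C2F

Offset 0: leading byte 0xE8 = 11101000 → 3-byte char #1 = E8 A9 9F.
Offset 3: leading byte 0xE3 = 11100011 → 3-byte char #2 = E3 81 88.
Offset 6: leading byte 0xE0 = 11100000 → 3-byte char #3 = E0 BD 96.
Offset 9: leading byte 0xC7 = 11000111 → 2-byte char #4 = C7 9C.
Offset 11: leading byte 0xE7 = 11100111 → 3-byte char #5 = E7 8C 8B.
Offset 14: leading byte 0xF0 = 11110000 → 4-byte char #6 = F0 B1 A5 B8.
Offset 18: leading byte 0xE2 = 11100010 → 3-byte char #7 = E2 BF 9B.
Offset 21: leading byte 0xF0 = 11110000 → 4-byte char #8 = F0 A0 93 9F.
Offset 25: leading byte 0xE5 = 11100101 → 3-byte char #9 = E5 B0 AF.
Leading byte 0xE5 = 11100101 matches 1110xxxx → 3-byte sequence.
Byte 1: 0xE5 = 11100101, payload 0101 (4 bits).
Byte 2: 0xB0 = 10110000 (10xxxxxx ✓), payload 110000.
Byte 3: 0xAF = 10101111 (10xxxxxx ✓), payload 101111.
Concatenate: 0101110000101111 = 0x5C2F (16 bits → U+5C2F).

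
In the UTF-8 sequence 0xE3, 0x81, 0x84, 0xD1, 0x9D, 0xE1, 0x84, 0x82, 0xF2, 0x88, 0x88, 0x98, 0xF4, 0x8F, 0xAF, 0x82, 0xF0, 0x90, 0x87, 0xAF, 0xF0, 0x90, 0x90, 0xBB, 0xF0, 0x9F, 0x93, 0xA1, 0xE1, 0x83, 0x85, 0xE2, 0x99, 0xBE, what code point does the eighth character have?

U+1F4E1

Offset 0: leading byte 0xE3 = 11100011 → 3-byte char #1 = E3 81 84.
Offset 3: leading byte 0xD1 = 11010001 → 2-byte char #2 = D1 9D.
Offset 5: leading byte 0xE1 = 11100001 → 3-byte char #3 = E1 84 82.
Offset 8: leading byte 0xF2 = 11110010 → 4-byte char #4 = F2 88 88 98.
Offset 12: leading byte 0xF4 = 11110100 → 4-byte char #5 = F4 8F AF 82.
Offset 16: leading byte 0xF0 = 11110000 → 4-byte char #6 = F0 90 87 AF.
Offset 20: leading byte 0xF0 = 11110000 → 4-byte char #7 = F0 90 90 BB.
Offset 24: leading byte 0xF0 = 11110000 → 4-byte char #8 = F0 9F 93 A1.
Leading byte 0xF0 = 11110000 matches 11110xxx → 4-byte sequence.
Byte 1: 0xF0 = 11110000, payload 000 (3 bits).
Byte 2: 0x9F = 10011111 (10xxxxxx ✓), payload 011111.
Byte 3: 0x93 = 10010011 (10xxxxxx ✓), payload 010011.
Byte 4: 0xA1 = 10100001 (10xxxxxx ✓), payload 100001.
Concatenate: 000011111010011100001 = 0x1F4E1 (21 bits → U+1F4E1).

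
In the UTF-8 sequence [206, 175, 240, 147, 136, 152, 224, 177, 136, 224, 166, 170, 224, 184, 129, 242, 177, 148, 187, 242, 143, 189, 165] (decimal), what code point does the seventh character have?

U+8FF65

Offset 0: leading byte 0xCE = 11001110 → 2-byte char #1 = CE AF.
Offset 2: leading byte 0xF0 = 11110000 → 4-byte char #2 = F0 93 88 98.
Offset 6: leading byte 0xE0 = 11100000 → 3-byte char #3 = E0 B1 88.
Offset 9: leading byte 0xE0 = 11100000 → 3-byte char #4 = E0 A6 AA.
Offset 12: leading byte 0xE0 = 11100000 → 3-byte char #5 = E0 B8 81.
Offset 15: leading byte 0xF2 = 11110010 → 4-byte char #6 = F2 B1 94 BB.
Offset 19: leading byte 0xF2 = 11110010 → 4-byte char #7 = F2 8F BD A5.
Leading byte 0xF2 = 11110010 matches 11110xxx → 4-byte sequence.
Byte 1: 0xF2 = 11110010, payload 010 (3 bits).
Byte 2: 0x8F = 10001111 (10xxxxxx ✓), payload 001111.
Byte 3: 0xBD = 10111101 (10xxxxxx ✓), payload 111101.
Byte 4: 0xA5 = 10100101 (10xxxxxx ✓), payload 100101.
Concatenate: 010001111111101100101 = 0x8FF65 (21 bits → U+8FF65).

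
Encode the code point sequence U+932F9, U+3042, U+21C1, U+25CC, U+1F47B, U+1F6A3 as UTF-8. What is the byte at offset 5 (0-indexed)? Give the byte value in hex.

U+932F9 → 4-byte form F2 93 8B B9 at offsets 0–3.
U+3042 → 3-byte form E3 81 82 at offsets 4–6.
Offset 5 falls in char 2's range; it's byte 2 of E3 81 82 = 0x81.

0x81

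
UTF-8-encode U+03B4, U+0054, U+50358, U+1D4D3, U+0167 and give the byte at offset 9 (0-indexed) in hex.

U+03B4 → 2-byte form CE B4 at offsets 0–1.
U+0054 → 1-byte form 54 at offsets 2–2.
U+50358 → 4-byte form F1 90 8D 98 at offsets 3–6.
U+1D4D3 → 4-byte form F0 9D 93 93 at offsets 7–10.
Offset 9 falls in char 4's range; it's byte 3 of F0 9D 93 93 = 0x93.

0x93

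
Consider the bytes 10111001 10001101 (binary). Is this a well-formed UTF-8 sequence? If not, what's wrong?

invalid (continuation byte with no leading byte)

Byte 0xB9 = 10111001 has the form 10xxxxxx — a continuation byte — but there is no preceding leading byte.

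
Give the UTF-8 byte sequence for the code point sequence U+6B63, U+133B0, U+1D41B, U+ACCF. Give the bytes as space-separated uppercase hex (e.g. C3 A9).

E6 AD A3 F0 93 8E B0 F0 9D 90 9B EA B3 8F

U+6B63: 3-byte form → E6 AD A3.
U+133B0: 4-byte form → F0 93 8E B0.
U+1D41B: 4-byte form → F0 9D 90 9B.
U+ACCF: 3-byte form → EA B3 8F.
Concatenated (14 bytes): E6 AD A3 F0 93 8E B0 F0 9D 90 9B EA B3 8F.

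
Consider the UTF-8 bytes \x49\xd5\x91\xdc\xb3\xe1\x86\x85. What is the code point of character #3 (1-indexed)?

U+0733

Offset 0: leading byte 0x49 = 01001001 → 1-byte char #1 = 49.
Offset 1: leading byte 0xD5 = 11010101 → 2-byte char #2 = D5 91.
Offset 3: leading byte 0xDC = 11011100 → 2-byte char #3 = DC B3.
Leading byte 0xDC = 11011100 matches 110xxxxx → 2-byte sequence.
Byte 1: 0xDC = 11011100, payload 11100 (5 bits).
Byte 2: 0xB3 = 10110011 (10xxxxxx ✓), payload 110011.
Concatenate: 11100110011 = 0x733 (11 bits → U+0733).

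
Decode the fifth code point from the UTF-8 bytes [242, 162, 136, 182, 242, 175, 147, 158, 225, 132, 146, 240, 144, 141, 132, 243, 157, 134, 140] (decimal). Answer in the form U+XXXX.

U+DD18C

Offset 0: leading byte 0xF2 = 11110010 → 4-byte char #1 = F2 A2 88 B6.
Offset 4: leading byte 0xF2 = 11110010 → 4-byte char #2 = F2 AF 93 9E.
Offset 8: leading byte 0xE1 = 11100001 → 3-byte char #3 = E1 84 92.
Offset 11: leading byte 0xF0 = 11110000 → 4-byte char #4 = F0 90 8D 84.
Offset 15: leading byte 0xF3 = 11110011 → 4-byte char #5 = F3 9D 86 8C.
Leading byte 0xF3 = 11110011 matches 11110xxx → 4-byte sequence.
Byte 1: 0xF3 = 11110011, payload 011 (3 bits).
Byte 2: 0x9D = 10011101 (10xxxxxx ✓), payload 011101.
Byte 3: 0x86 = 10000110 (10xxxxxx ✓), payload 000110.
Byte 4: 0x8C = 10001100 (10xxxxxx ✓), payload 001100.
Concatenate: 011011101000110001100 = 0xDD18C (21 bits → U+DD18C).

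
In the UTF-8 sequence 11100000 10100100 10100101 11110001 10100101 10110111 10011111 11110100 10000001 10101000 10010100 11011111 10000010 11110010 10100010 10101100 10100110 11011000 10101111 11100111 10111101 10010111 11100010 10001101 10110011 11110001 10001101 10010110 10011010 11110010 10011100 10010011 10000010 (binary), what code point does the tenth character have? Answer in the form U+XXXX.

U+9C4C2

Offset 0: leading byte 0xE0 = 11100000 → 3-byte char #1 = E0 A4 A5.
Offset 3: leading byte 0xF1 = 11110001 → 4-byte char #2 = F1 A5 B7 9F.
Offset 7: leading byte 0xF4 = 11110100 → 4-byte char #3 = F4 81 A8 94.
Offset 11: leading byte 0xDF = 11011111 → 2-byte char #4 = DF 82.
Offset 13: leading byte 0xF2 = 11110010 → 4-byte char #5 = F2 A2 AC A6.
Offset 17: leading byte 0xD8 = 11011000 → 2-byte char #6 = D8 AF.
Offset 19: leading byte 0xE7 = 11100111 → 3-byte char #7 = E7 BD 97.
Offset 22: leading byte 0xE2 = 11100010 → 3-byte char #8 = E2 8D B3.
Offset 25: leading byte 0xF1 = 11110001 → 4-byte char #9 = F1 8D 96 9A.
Offset 29: leading byte 0xF2 = 11110010 → 4-byte char #10 = F2 9C 93 82.
Leading byte 0xF2 = 11110010 matches 11110xxx → 4-byte sequence.
Byte 1: 0xF2 = 11110010, payload 010 (3 bits).
Byte 2: 0x9C = 10011100 (10xxxxxx ✓), payload 011100.
Byte 3: 0x93 = 10010011 (10xxxxxx ✓), payload 010011.
Byte 4: 0x82 = 10000010 (10xxxxxx ✓), payload 000010.
Concatenate: 010011100010011000010 = 0x9C4C2 (21 bits → U+9C4C2).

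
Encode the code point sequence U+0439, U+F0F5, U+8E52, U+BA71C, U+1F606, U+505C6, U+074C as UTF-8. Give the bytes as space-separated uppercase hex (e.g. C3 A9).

U+0439: 2-byte form → D0 B9.
U+F0F5: 3-byte form → EF 83 B5.
U+8E52: 3-byte form → E8 B9 92.
U+BA71C: 4-byte form → F2 BA 9C 9C.
U+1F606: 4-byte form → F0 9F 98 86.
U+505C6: 4-byte form → F1 90 97 86.
U+074C: 2-byte form → DD 8C.
Concatenated (22 bytes): D0 B9 EF 83 B5 E8 B9 92 F2 BA 9C 9C F0 9F 98 86 F1 90 97 86 DD 8C.

D0 B9 EF 83 B5 E8 B9 92 F2 BA 9C 9C F0 9F 98 86 F1 90 97 86 DD 8C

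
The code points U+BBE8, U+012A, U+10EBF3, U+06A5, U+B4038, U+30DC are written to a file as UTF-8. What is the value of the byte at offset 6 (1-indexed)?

0xF4

1-indexed offset 6 is 0-indexed offset 5.
U+BBE8 → 3-byte form EB AF A8 at offsets 0–2.
U+012A → 2-byte form C4 AA at offsets 3–4.
U+10EBF3 → 4-byte form F4 8E AF B3 at offsets 5–8.
Offset 5 falls in char 3's range; it's byte 1 of F4 8E AF B3 = 0xF4.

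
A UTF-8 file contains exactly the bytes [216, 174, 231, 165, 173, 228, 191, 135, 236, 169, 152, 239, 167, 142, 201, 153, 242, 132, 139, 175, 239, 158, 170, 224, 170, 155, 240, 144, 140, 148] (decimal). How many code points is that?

10

Byte at offset 0: 0xD8 = 11011000 → 2-byte char (#1). Advance 2.
Byte at offset 2: 0xE7 = 11100111 → 3-byte char (#2). Advance 3.
Byte at offset 5: 0xE4 = 11100100 → 3-byte char (#3). Advance 3.
Byte at offset 8: 0xEC = 11101100 → 3-byte char (#4). Advance 3.
Byte at offset 11: 0xEF = 11101111 → 3-byte char (#5). Advance 3.
Byte at offset 14: 0xC9 = 11001001 → 2-byte char (#6). Advance 2.
Byte at offset 16: 0xF2 = 11110010 → 4-byte char (#7). Advance 4.
Byte at offset 20: 0xEF = 11101111 → 3-byte char (#8). Advance 3.
Byte at offset 23: 0xE0 = 11100000 → 3-byte char (#9). Advance 3.
Byte at offset 26: 0xF0 = 11110000 → 4-byte char (#10). Advance 4.
Reached end at offset 30 after 10 code points.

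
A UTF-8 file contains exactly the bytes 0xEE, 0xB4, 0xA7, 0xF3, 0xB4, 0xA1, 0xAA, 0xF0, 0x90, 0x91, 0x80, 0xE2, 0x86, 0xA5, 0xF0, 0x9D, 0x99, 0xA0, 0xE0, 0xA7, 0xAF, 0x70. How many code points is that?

Byte at offset 0: 0xEE = 11101110 → 3-byte char (#1). Advance 3.
Byte at offset 3: 0xF3 = 11110011 → 4-byte char (#2). Advance 4.
Byte at offset 7: 0xF0 = 11110000 → 4-byte char (#3). Advance 4.
Byte at offset 11: 0xE2 = 11100010 → 3-byte char (#4). Advance 3.
Byte at offset 14: 0xF0 = 11110000 → 4-byte char (#5). Advance 4.
Byte at offset 18: 0xE0 = 11100000 → 3-byte char (#6). Advance 3.
Byte at offset 21: 0x70 = 01110000 → 1-byte char (#7). Advance 1.
Reached end at offset 22 after 7 code points.

7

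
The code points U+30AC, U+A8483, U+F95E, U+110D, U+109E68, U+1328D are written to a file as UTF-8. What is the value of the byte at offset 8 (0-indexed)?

U+30AC → 3-byte form E3 82 AC at offsets 0–2.
U+A8483 → 4-byte form F2 A8 92 83 at offsets 3–6.
U+F95E → 3-byte form EF A5 9E at offsets 7–9.
Offset 8 falls in char 3's range; it's byte 2 of EF A5 9E = 0xA5.

0xA5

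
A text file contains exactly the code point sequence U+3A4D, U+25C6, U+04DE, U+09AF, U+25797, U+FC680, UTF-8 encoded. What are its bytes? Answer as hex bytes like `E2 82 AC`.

E3 A9 8D E2 97 86 D3 9E E0 A6 AF F0 A5 9E 97 F3 BC 9A 80

U+3A4D: 3-byte form → E3 A9 8D.
U+25C6: 3-byte form → E2 97 86.
U+04DE: 2-byte form → D3 9E.
U+09AF: 3-byte form → E0 A6 AF.
U+25797: 4-byte form → F0 A5 9E 97.
U+FC680: 4-byte form → F3 BC 9A 80.
Concatenated (19 bytes): E3 A9 8D E2 97 86 D3 9E E0 A6 AF F0 A5 9E 97 F3 BC 9A 80.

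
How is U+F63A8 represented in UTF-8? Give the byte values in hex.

U+F63A8 = 0xF63A8 = 1008552 decimal. In range U+10000–U+10FFFF → 4-byte form: 11110xxx 10xxxxxx 10xxxxxx 10xxxxxx.
Binary (21 bits): 011110110001110101000.
Split 3+6+6+6: 011 | 110110 | 001110 | 101000.
Byte 1: 11110011 = 0xF3.
Byte 2: 10110110 = 0xB6.
Byte 3: 10001110 = 0x8E.
Byte 4: 10101000 = 0xA8.

F3 B6 8E A8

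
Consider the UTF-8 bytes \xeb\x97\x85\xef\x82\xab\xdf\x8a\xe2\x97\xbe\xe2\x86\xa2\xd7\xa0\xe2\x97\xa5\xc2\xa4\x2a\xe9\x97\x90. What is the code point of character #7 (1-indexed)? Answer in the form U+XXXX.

U+25E5

Offset 0: leading byte 0xEB = 11101011 → 3-byte char #1 = EB 97 85.
Offset 3: leading byte 0xEF = 11101111 → 3-byte char #2 = EF 82 AB.
Offset 6: leading byte 0xDF = 11011111 → 2-byte char #3 = DF 8A.
Offset 8: leading byte 0xE2 = 11100010 → 3-byte char #4 = E2 97 BE.
Offset 11: leading byte 0xE2 = 11100010 → 3-byte char #5 = E2 86 A2.
Offset 14: leading byte 0xD7 = 11010111 → 2-byte char #6 = D7 A0.
Offset 16: leading byte 0xE2 = 11100010 → 3-byte char #7 = E2 97 A5.
Leading byte 0xE2 = 11100010 matches 1110xxxx → 3-byte sequence.
Byte 1: 0xE2 = 11100010, payload 0010 (4 bits).
Byte 2: 0x97 = 10010111 (10xxxxxx ✓), payload 010111.
Byte 3: 0xA5 = 10100101 (10xxxxxx ✓), payload 100101.
Concatenate: 0010010111100101 = 0x25E5 (16 bits → U+25E5).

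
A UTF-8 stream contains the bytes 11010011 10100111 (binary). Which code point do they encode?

U+04E7

Leading byte 0xD3 = 11010011 matches 110xxxxx → 2-byte sequence.
Byte 1: 0xD3 = 11010011, payload 10011 (5 bits).
Byte 2: 0xA7 = 10100111 (10xxxxxx ✓), payload 100111.
Concatenate: 10011100111 = 0x4E7 (11 bits → U+04E7).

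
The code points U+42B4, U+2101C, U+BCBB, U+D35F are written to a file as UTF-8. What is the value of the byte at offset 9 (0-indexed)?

U+42B4 → 3-byte form E4 8A B4 at offsets 0–2.
U+2101C → 4-byte form F0 A1 80 9C at offsets 3–6.
U+BCBB → 3-byte form EB B2 BB at offsets 7–9.
Offset 9 falls in char 3's range; it's byte 3 of EB B2 BB = 0xBB.

0xBB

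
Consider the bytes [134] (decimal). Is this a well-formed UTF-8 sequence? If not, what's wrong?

Byte 0x86 = 10000110 has the form 10xxxxxx — a continuation byte — but there is no preceding leading byte.

invalid (continuation byte with no leading byte)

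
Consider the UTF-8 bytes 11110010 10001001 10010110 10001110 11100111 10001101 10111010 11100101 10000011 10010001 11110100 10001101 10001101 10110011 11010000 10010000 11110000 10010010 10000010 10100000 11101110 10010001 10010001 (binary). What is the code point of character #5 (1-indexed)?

U+0410

Offset 0: leading byte 0xF2 = 11110010 → 4-byte char #1 = F2 89 96 8E.
Offset 4: leading byte 0xE7 = 11100111 → 3-byte char #2 = E7 8D BA.
Offset 7: leading byte 0xE5 = 11100101 → 3-byte char #3 = E5 83 91.
Offset 10: leading byte 0xF4 = 11110100 → 4-byte char #4 = F4 8D 8D B3.
Offset 14: leading byte 0xD0 = 11010000 → 2-byte char #5 = D0 90.
Leading byte 0xD0 = 11010000 matches 110xxxxx → 2-byte sequence.
Byte 1: 0xD0 = 11010000, payload 10000 (5 bits).
Byte 2: 0x90 = 10010000 (10xxxxxx ✓), payload 010000.
Concatenate: 10000010000 = 0x410 (11 bits → U+0410).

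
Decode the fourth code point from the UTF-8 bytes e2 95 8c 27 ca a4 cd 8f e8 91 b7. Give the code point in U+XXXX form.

U+034F

Offset 0: leading byte 0xE2 = 11100010 → 3-byte char #1 = E2 95 8C.
Offset 3: leading byte 0x27 = 00100111 → 1-byte char #2 = 27.
Offset 4: leading byte 0xCA = 11001010 → 2-byte char #3 = CA A4.
Offset 6: leading byte 0xCD = 11001101 → 2-byte char #4 = CD 8F.
Leading byte 0xCD = 11001101 matches 110xxxxx → 2-byte sequence.
Byte 1: 0xCD = 11001101, payload 01101 (5 bits).
Byte 2: 0x8F = 10001111 (10xxxxxx ✓), payload 001111.
Concatenate: 01101001111 = 0x34F (11 bits → U+034F).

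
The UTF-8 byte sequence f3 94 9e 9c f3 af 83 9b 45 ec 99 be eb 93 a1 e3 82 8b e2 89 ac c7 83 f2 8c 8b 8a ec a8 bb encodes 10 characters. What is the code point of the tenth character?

U+CA3B

Offset 0: leading byte 0xF3 = 11110011 → 4-byte char #1 = F3 94 9E 9C.
Offset 4: leading byte 0xF3 = 11110011 → 4-byte char #2 = F3 AF 83 9B.
Offset 8: leading byte 0x45 = 01000101 → 1-byte char #3 = 45.
Offset 9: leading byte 0xEC = 11101100 → 3-byte char #4 = EC 99 BE.
Offset 12: leading byte 0xEB = 11101011 → 3-byte char #5 = EB 93 A1.
Offset 15: leading byte 0xE3 = 11100011 → 3-byte char #6 = E3 82 8B.
Offset 18: leading byte 0xE2 = 11100010 → 3-byte char #7 = E2 89 AC.
Offset 21: leading byte 0xC7 = 11000111 → 2-byte char #8 = C7 83.
Offset 23: leading byte 0xF2 = 11110010 → 4-byte char #9 = F2 8C 8B 8A.
Offset 27: leading byte 0xEC = 11101100 → 3-byte char #10 = EC A8 BB.
Leading byte 0xEC = 11101100 matches 1110xxxx → 3-byte sequence.
Byte 1: 0xEC = 11101100, payload 1100 (4 bits).
Byte 2: 0xA8 = 10101000 (10xxxxxx ✓), payload 101000.
Byte 3: 0xBB = 10111011 (10xxxxxx ✓), payload 111011.
Concatenate: 1100101000111011 = 0xCA3B (16 bits → U+CA3B).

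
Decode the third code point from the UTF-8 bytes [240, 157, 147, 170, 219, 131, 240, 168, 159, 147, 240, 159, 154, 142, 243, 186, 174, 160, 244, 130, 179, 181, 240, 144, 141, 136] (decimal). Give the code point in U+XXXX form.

Offset 0: leading byte 0xF0 = 11110000 → 4-byte char #1 = F0 9D 93 AA.
Offset 4: leading byte 0xDB = 11011011 → 2-byte char #2 = DB 83.
Offset 6: leading byte 0xF0 = 11110000 → 4-byte char #3 = F0 A8 9F 93.
Leading byte 0xF0 = 11110000 matches 11110xxx → 4-byte sequence.
Byte 1: 0xF0 = 11110000, payload 000 (3 bits).
Byte 2: 0xA8 = 10101000 (10xxxxxx ✓), payload 101000.
Byte 3: 0x9F = 10011111 (10xxxxxx ✓), payload 011111.
Byte 4: 0x93 = 10010011 (10xxxxxx ✓), payload 010011.
Concatenate: 000101000011111010011 = 0x287D3 (21 bits → U+287D3).

U+287D3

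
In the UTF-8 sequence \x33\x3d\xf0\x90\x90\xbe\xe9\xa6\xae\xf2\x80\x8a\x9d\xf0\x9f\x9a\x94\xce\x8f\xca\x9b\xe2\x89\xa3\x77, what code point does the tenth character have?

Offset 0: leading byte 0x33 = 00110011 → 1-byte char #1 = 33.
Offset 1: leading byte 0x3D = 00111101 → 1-byte char #2 = 3D.
Offset 2: leading byte 0xF0 = 11110000 → 4-byte char #3 = F0 90 90 BE.
Offset 6: leading byte 0xE9 = 11101001 → 3-byte char #4 = E9 A6 AE.
Offset 9: leading byte 0xF2 = 11110010 → 4-byte char #5 = F2 80 8A 9D.
Offset 13: leading byte 0xF0 = 11110000 → 4-byte char #6 = F0 9F 9A 94.
Offset 17: leading byte 0xCE = 11001110 → 2-byte char #7 = CE 8F.
Offset 19: leading byte 0xCA = 11001010 → 2-byte char #8 = CA 9B.
Offset 21: leading byte 0xE2 = 11100010 → 3-byte char #9 = E2 89 A3.
Offset 24: leading byte 0x77 = 01110111 → 1-byte char #10 = 77.
Leading byte 0x77 = 01110111 matches 0xxxxxxx → 1-byte sequence.
Byte 1: 0x77 = 01110111, payload 1110111 (7 bits).
Concatenate: 1110111 = 0x77 (7 bits → U+0077).

U+0077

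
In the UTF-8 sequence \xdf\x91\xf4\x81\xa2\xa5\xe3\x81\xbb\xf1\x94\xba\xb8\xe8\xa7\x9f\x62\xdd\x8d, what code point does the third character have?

U+307B

Offset 0: leading byte 0xDF = 11011111 → 2-byte char #1 = DF 91.
Offset 2: leading byte 0xF4 = 11110100 → 4-byte char #2 = F4 81 A2 A5.
Offset 6: leading byte 0xE3 = 11100011 → 3-byte char #3 = E3 81 BB.
Leading byte 0xE3 = 11100011 matches 1110xxxx → 3-byte sequence.
Byte 1: 0xE3 = 11100011, payload 0011 (4 bits).
Byte 2: 0x81 = 10000001 (10xxxxxx ✓), payload 000001.
Byte 3: 0xBB = 10111011 (10xxxxxx ✓), payload 111011.
Concatenate: 0011000001111011 = 0x307B (16 bits → U+307B).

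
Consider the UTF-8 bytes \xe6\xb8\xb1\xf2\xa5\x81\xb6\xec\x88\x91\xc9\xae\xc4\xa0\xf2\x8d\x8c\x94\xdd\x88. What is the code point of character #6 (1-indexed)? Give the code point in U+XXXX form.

U+8D314

Offset 0: leading byte 0xE6 = 11100110 → 3-byte char #1 = E6 B8 B1.
Offset 3: leading byte 0xF2 = 11110010 → 4-byte char #2 = F2 A5 81 B6.
Offset 7: leading byte 0xEC = 11101100 → 3-byte char #3 = EC 88 91.
Offset 10: leading byte 0xC9 = 11001001 → 2-byte char #4 = C9 AE.
Offset 12: leading byte 0xC4 = 11000100 → 2-byte char #5 = C4 A0.
Offset 14: leading byte 0xF2 = 11110010 → 4-byte char #6 = F2 8D 8C 94.
Leading byte 0xF2 = 11110010 matches 11110xxx → 4-byte sequence.
Byte 1: 0xF2 = 11110010, payload 010 (3 bits).
Byte 2: 0x8D = 10001101 (10xxxxxx ✓), payload 001101.
Byte 3: 0x8C = 10001100 (10xxxxxx ✓), payload 001100.
Byte 4: 0x94 = 10010100 (10xxxxxx ✓), payload 010100.
Concatenate: 010001101001100010100 = 0x8D314 (21 bits → U+8D314).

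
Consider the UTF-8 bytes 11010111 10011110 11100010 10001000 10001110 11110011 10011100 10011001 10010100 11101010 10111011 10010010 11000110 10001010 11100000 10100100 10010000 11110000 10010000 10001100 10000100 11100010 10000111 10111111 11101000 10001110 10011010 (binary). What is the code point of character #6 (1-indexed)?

U+0910

Offset 0: leading byte 0xD7 = 11010111 → 2-byte char #1 = D7 9E.
Offset 2: leading byte 0xE2 = 11100010 → 3-byte char #2 = E2 88 8E.
Offset 5: leading byte 0xF3 = 11110011 → 4-byte char #3 = F3 9C 99 94.
Offset 9: leading byte 0xEA = 11101010 → 3-byte char #4 = EA BB 92.
Offset 12: leading byte 0xC6 = 11000110 → 2-byte char #5 = C6 8A.
Offset 14: leading byte 0xE0 = 11100000 → 3-byte char #6 = E0 A4 90.
Leading byte 0xE0 = 11100000 matches 1110xxxx → 3-byte sequence.
Byte 1: 0xE0 = 11100000, payload 0000 (4 bits).
Byte 2: 0xA4 = 10100100 (10xxxxxx ✓), payload 100100.
Byte 3: 0x90 = 10010000 (10xxxxxx ✓), payload 010000.
Concatenate: 0000100100010000 = 0x910 (16 bits → U+0910).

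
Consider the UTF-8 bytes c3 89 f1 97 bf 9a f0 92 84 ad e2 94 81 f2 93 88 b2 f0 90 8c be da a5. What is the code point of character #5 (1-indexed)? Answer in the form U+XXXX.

Offset 0: leading byte 0xC3 = 11000011 → 2-byte char #1 = C3 89.
Offset 2: leading byte 0xF1 = 11110001 → 4-byte char #2 = F1 97 BF 9A.
Offset 6: leading byte 0xF0 = 11110000 → 4-byte char #3 = F0 92 84 AD.
Offset 10: leading byte 0xE2 = 11100010 → 3-byte char #4 = E2 94 81.
Offset 13: leading byte 0xF2 = 11110010 → 4-byte char #5 = F2 93 88 B2.
Leading byte 0xF2 = 11110010 matches 11110xxx → 4-byte sequence.
Byte 1: 0xF2 = 11110010, payload 010 (3 bits).
Byte 2: 0x93 = 10010011 (10xxxxxx ✓), payload 010011.
Byte 3: 0x88 = 10001000 (10xxxxxx ✓), payload 001000.
Byte 4: 0xB2 = 10110010 (10xxxxxx ✓), payload 110010.
Concatenate: 010010011001000110010 = 0x93232 (21 bits → U+93232).

U+93232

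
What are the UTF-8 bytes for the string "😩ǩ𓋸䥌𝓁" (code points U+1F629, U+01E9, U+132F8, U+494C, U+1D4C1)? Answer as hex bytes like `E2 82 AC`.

U+1F629: 4-byte form → F0 9F 98 A9.
U+01E9: 2-byte form → C7 A9.
U+132F8: 4-byte form → F0 93 8B B8.
U+494C: 3-byte form → E4 A5 8C.
U+1D4C1: 4-byte form → F0 9D 93 81.
Concatenated (17 bytes): F0 9F 98 A9 C7 A9 F0 93 8B B8 E4 A5 8C F0 9D 93 81.

F0 9F 98 A9 C7 A9 F0 93 8B B8 E4 A5 8C F0 9D 93 81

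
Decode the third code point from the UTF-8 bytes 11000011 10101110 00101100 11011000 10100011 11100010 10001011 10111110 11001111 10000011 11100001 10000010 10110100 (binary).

U+0623

Offset 0: leading byte 0xC3 = 11000011 → 2-byte char #1 = C3 AE.
Offset 2: leading byte 0x2C = 00101100 → 1-byte char #2 = 2C.
Offset 3: leading byte 0xD8 = 11011000 → 2-byte char #3 = D8 A3.
Leading byte 0xD8 = 11011000 matches 110xxxxx → 2-byte sequence.
Byte 1: 0xD8 = 11011000, payload 11000 (5 bits).
Byte 2: 0xA3 = 10100011 (10xxxxxx ✓), payload 100011.
Concatenate: 11000100011 = 0x623 (11 bits → U+0623).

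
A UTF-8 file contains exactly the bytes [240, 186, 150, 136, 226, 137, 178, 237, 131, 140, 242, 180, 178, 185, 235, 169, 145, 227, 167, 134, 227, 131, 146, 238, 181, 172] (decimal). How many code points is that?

Byte at offset 0: 0xF0 = 11110000 → 4-byte char (#1). Advance 4.
Byte at offset 4: 0xE2 = 11100010 → 3-byte char (#2). Advance 3.
Byte at offset 7: 0xED = 11101101 → 3-byte char (#3). Advance 3.
Byte at offset 10: 0xF2 = 11110010 → 4-byte char (#4). Advance 4.
Byte at offset 14: 0xEB = 11101011 → 3-byte char (#5). Advance 3.
Byte at offset 17: 0xE3 = 11100011 → 3-byte char (#6). Advance 3.
Byte at offset 20: 0xE3 = 11100011 → 3-byte char (#7). Advance 3.
Byte at offset 23: 0xEE = 11101110 → 3-byte char (#8). Advance 3.
Reached end at offset 26 after 8 code points.

8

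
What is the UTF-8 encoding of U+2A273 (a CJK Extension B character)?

U+2A273 = 0x2A273 = 172659 decimal. In range U+10000–U+10FFFF → 4-byte form: 11110xxx 10xxxxxx 10xxxxxx 10xxxxxx.
Binary (21 bits): 000101010001001110011.
Split 3+6+6+6: 000 | 101010 | 001001 | 110011.
Byte 1: 11110000 = 0xF0.
Byte 2: 10101010 = 0xAA.
Byte 3: 10001001 = 0x89.
Byte 4: 10110011 = 0xB3.

F0 AA 89 B3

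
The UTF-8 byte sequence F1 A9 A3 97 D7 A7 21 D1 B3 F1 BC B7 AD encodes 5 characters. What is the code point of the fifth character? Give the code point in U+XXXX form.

Offset 0: leading byte 0xF1 = 11110001 → 4-byte char #1 = F1 A9 A3 97.
Offset 4: leading byte 0xD7 = 11010111 → 2-byte char #2 = D7 A7.
Offset 6: leading byte 0x21 = 00100001 → 1-byte char #3 = 21.
Offset 7: leading byte 0xD1 = 11010001 → 2-byte char #4 = D1 B3.
Offset 9: leading byte 0xF1 = 11110001 → 4-byte char #5 = F1 BC B7 AD.
Leading byte 0xF1 = 11110001 matches 11110xxx → 4-byte sequence.
Byte 1: 0xF1 = 11110001, payload 001 (3 bits).
Byte 2: 0xBC = 10111100 (10xxxxxx ✓), payload 111100.
Byte 3: 0xB7 = 10110111 (10xxxxxx ✓), payload 110111.
Byte 4: 0xAD = 10101101 (10xxxxxx ✓), payload 101101.
Concatenate: 001111100110111101101 = 0x7CDED (21 bits → U+7CDED).

U+7CDED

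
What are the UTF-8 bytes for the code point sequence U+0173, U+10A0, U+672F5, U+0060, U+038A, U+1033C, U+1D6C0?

C5 B3 E1 82 A0 F1 A7 8B B5 60 CE 8A F0 90 8C BC F0 9D 9B 80

U+0173: 2-byte form → C5 B3.
U+10A0: 3-byte form → E1 82 A0.
U+672F5: 4-byte form → F1 A7 8B B5.
U+0060: 1-byte form → 60.
U+038A: 2-byte form → CE 8A.
U+1033C: 4-byte form → F0 90 8C BC.
U+1D6C0: 4-byte form → F0 9D 9B 80.
Concatenated (20 bytes): C5 B3 E1 82 A0 F1 A7 8B B5 60 CE 8A F0 90 8C BC F0 9D 9B 80.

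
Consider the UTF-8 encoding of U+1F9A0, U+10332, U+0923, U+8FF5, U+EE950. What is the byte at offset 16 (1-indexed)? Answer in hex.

1-indexed offset 16 is 0-indexed offset 15.
U+1F9A0 → 4-byte form F0 9F A6 A0 at offsets 0–3.
U+10332 → 4-byte form F0 90 8C B2 at offsets 4–7.
U+0923 → 3-byte form E0 A4 A3 at offsets 8–10.
U+8FF5 → 3-byte form E8 BF B5 at offsets 11–13.
U+EE950 → 4-byte form F3 AE A5 90 at offsets 14–17.
Offset 15 falls in char 5's range; it's byte 2 of F3 AE A5 90 = 0xAE.

0xAE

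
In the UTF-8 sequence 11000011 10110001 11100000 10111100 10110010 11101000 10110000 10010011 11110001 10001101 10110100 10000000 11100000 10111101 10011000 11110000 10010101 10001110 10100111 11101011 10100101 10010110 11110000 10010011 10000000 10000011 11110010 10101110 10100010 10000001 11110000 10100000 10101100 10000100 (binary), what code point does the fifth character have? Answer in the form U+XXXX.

U+0F58

Offset 0: leading byte 0xC3 = 11000011 → 2-byte char #1 = C3 B1.
Offset 2: leading byte 0xE0 = 11100000 → 3-byte char #2 = E0 BC B2.
Offset 5: leading byte 0xE8 = 11101000 → 3-byte char #3 = E8 B0 93.
Offset 8: leading byte 0xF1 = 11110001 → 4-byte char #4 = F1 8D B4 80.
Offset 12: leading byte 0xE0 = 11100000 → 3-byte char #5 = E0 BD 98.
Leading byte 0xE0 = 11100000 matches 1110xxxx → 3-byte sequence.
Byte 1: 0xE0 = 11100000, payload 0000 (4 bits).
Byte 2: 0xBD = 10111101 (10xxxxxx ✓), payload 111101.
Byte 3: 0x98 = 10011000 (10xxxxxx ✓), payload 011000.
Concatenate: 0000111101011000 = 0xF58 (16 bits → U+0F58).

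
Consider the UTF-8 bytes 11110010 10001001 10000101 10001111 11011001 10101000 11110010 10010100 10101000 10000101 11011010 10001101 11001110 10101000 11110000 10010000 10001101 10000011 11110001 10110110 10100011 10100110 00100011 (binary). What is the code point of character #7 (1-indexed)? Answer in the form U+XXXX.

Offset 0: leading byte 0xF2 = 11110010 → 4-byte char #1 = F2 89 85 8F.
Offset 4: leading byte 0xD9 = 11011001 → 2-byte char #2 = D9 A8.
Offset 6: leading byte 0xF2 = 11110010 → 4-byte char #3 = F2 94 A8 85.
Offset 10: leading byte 0xDA = 11011010 → 2-byte char #4 = DA 8D.
Offset 12: leading byte 0xCE = 11001110 → 2-byte char #5 = CE A8.
Offset 14: leading byte 0xF0 = 11110000 → 4-byte char #6 = F0 90 8D 83.
Offset 18: leading byte 0xF1 = 11110001 → 4-byte char #7 = F1 B6 A3 A6.
Leading byte 0xF1 = 11110001 matches 11110xxx → 4-byte sequence.
Byte 1: 0xF1 = 11110001, payload 001 (3 bits).
Byte 2: 0xB6 = 10110110 (10xxxxxx ✓), payload 110110.
Byte 3: 0xA3 = 10100011 (10xxxxxx ✓), payload 100011.
Byte 4: 0xA6 = 10100110 (10xxxxxx ✓), payload 100110.
Concatenate: 001110110100011100110 = 0x768E6 (21 bits → U+768E6).

U+768E6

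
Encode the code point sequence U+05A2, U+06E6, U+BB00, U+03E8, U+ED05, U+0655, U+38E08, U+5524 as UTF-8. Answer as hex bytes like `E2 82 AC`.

D6 A2 DB A6 EB AC 80 CF A8 EE B4 85 D9 95 F0 B8 B8 88 E5 94 A4

U+05A2: 2-byte form → D6 A2.
U+06E6: 2-byte form → DB A6.
U+BB00: 3-byte form → EB AC 80.
U+03E8: 2-byte form → CF A8.
U+ED05: 3-byte form → EE B4 85.
U+0655: 2-byte form → D9 95.
U+38E08: 4-byte form → F0 B8 B8 88.
U+5524: 3-byte form → E5 94 A4.
Concatenated (21 bytes): D6 A2 DB A6 EB AC 80 CF A8 EE B4 85 D9 95 F0 B8 B8 88 E5 94 A4.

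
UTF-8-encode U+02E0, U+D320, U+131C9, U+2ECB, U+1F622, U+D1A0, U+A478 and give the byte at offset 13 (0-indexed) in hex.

U+02E0 → 2-byte form CB A0 at offsets 0–1.
U+D320 → 3-byte form ED 8C A0 at offsets 2–4.
U+131C9 → 4-byte form F0 93 87 89 at offsets 5–8.
U+2ECB → 3-byte form E2 BB 8B at offsets 9–11.
U+1F622 → 4-byte form F0 9F 98 A2 at offsets 12–15.
Offset 13 falls in char 5's range; it's byte 2 of F0 9F 98 A2 = 0x9F.

0x9F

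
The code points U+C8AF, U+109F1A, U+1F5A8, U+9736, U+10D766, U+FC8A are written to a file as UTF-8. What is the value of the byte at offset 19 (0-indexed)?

U+C8AF → 3-byte form EC A2 AF at offsets 0–2.
U+109F1A → 4-byte form F4 89 BC 9A at offsets 3–6.
U+1F5A8 → 4-byte form F0 9F 96 A8 at offsets 7–10.
U+9736 → 3-byte form E9 9C B6 at offsets 11–13.
U+10D766 → 4-byte form F4 8D 9D A6 at offsets 14–17.
U+FC8A → 3-byte form EF B2 8A at offsets 18–20.
Offset 19 falls in char 6's range; it's byte 2 of EF B2 8A = 0xB2.

0xB2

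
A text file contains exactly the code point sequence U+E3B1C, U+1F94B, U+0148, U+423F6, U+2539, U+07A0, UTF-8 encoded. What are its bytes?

F3 A3 AC 9C F0 9F A5 8B C5 88 F1 82 8F B6 E2 94 B9 DE A0

U+E3B1C: 4-byte form → F3 A3 AC 9C.
U+1F94B: 4-byte form → F0 9F A5 8B.
U+0148: 2-byte form → C5 88.
U+423F6: 4-byte form → F1 82 8F B6.
U+2539: 3-byte form → E2 94 B9.
U+07A0: 2-byte form → DE A0.
Concatenated (19 bytes): F3 A3 AC 9C F0 9F A5 8B C5 88 F1 82 8F B6 E2 94 B9 DE A0.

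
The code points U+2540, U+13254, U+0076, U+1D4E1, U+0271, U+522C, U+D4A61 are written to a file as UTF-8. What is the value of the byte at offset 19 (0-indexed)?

U+2540 → 3-byte form E2 95 80 at offsets 0–2.
U+13254 → 4-byte form F0 93 89 94 at offsets 3–6.
U+0076 → 1-byte form 76 at offsets 7–7.
U+1D4E1 → 4-byte form F0 9D 93 A1 at offsets 8–11.
U+0271 → 2-byte form C9 B1 at offsets 12–13.
U+522C → 3-byte form E5 88 AC at offsets 14–16.
U+D4A61 → 4-byte form F3 94 A9 A1 at offsets 17–20.
Offset 19 falls in char 7's range; it's byte 3 of F3 94 A9 A1 = 0xA9.

0xA9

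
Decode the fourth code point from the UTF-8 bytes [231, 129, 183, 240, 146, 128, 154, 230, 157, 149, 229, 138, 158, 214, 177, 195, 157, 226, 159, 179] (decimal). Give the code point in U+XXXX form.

U+529E

Offset 0: leading byte 0xE7 = 11100111 → 3-byte char #1 = E7 81 B7.
Offset 3: leading byte 0xF0 = 11110000 → 4-byte char #2 = F0 92 80 9A.
Offset 7: leading byte 0xE6 = 11100110 → 3-byte char #3 = E6 9D 95.
Offset 10: leading byte 0xE5 = 11100101 → 3-byte char #4 = E5 8A 9E.
Leading byte 0xE5 = 11100101 matches 1110xxxx → 3-byte sequence.
Byte 1: 0xE5 = 11100101, payload 0101 (4 bits).
Byte 2: 0x8A = 10001010 (10xxxxxx ✓), payload 001010.
Byte 3: 0x9E = 10011110 (10xxxxxx ✓), payload 011110.
Concatenate: 0101001010011110 = 0x529E (16 bits → U+529E).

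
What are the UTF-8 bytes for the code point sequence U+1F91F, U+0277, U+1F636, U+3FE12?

U+1F91F: 4-byte form → F0 9F A4 9F.
U+0277: 2-byte form → C9 B7.
U+1F636: 4-byte form → F0 9F 98 B6.
U+3FE12: 4-byte form → F0 BF B8 92.
Concatenated (14 bytes): F0 9F A4 9F C9 B7 F0 9F 98 B6 F0 BF B8 92.

F0 9F A4 9F C9 B7 F0 9F 98 B6 F0 BF B8 92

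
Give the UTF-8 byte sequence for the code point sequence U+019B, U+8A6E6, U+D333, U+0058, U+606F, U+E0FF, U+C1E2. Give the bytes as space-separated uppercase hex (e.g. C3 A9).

C6 9B F2 8A 9B A6 ED 8C B3 58 E6 81 AF EE 83 BF EC 87 A2

U+019B: 2-byte form → C6 9B.
U+8A6E6: 4-byte form → F2 8A 9B A6.
U+D333: 3-byte form → ED 8C B3.
U+0058: 1-byte form → 58.
U+606F: 3-byte form → E6 81 AF.
U+E0FF: 3-byte form → EE 83 BF.
U+C1E2: 3-byte form → EC 87 A2.
Concatenated (19 bytes): C6 9B F2 8A 9B A6 ED 8C B3 58 E6 81 AF EE 83 BF EC 87 A2.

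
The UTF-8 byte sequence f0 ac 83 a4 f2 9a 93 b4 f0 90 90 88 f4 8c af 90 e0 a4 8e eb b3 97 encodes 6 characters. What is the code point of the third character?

U+10408

Offset 0: leading byte 0xF0 = 11110000 → 4-byte char #1 = F0 AC 83 A4.
Offset 4: leading byte 0xF2 = 11110010 → 4-byte char #2 = F2 9A 93 B4.
Offset 8: leading byte 0xF0 = 11110000 → 4-byte char #3 = F0 90 90 88.
Leading byte 0xF0 = 11110000 matches 11110xxx → 4-byte sequence.
Byte 1: 0xF0 = 11110000, payload 000 (3 bits).
Byte 2: 0x90 = 10010000 (10xxxxxx ✓), payload 010000.
Byte 3: 0x90 = 10010000 (10xxxxxx ✓), payload 010000.
Byte 4: 0x88 = 10001000 (10xxxxxx ✓), payload 001000.
Concatenate: 000010000010000001000 = 0x10408 (21 bits → U+10408).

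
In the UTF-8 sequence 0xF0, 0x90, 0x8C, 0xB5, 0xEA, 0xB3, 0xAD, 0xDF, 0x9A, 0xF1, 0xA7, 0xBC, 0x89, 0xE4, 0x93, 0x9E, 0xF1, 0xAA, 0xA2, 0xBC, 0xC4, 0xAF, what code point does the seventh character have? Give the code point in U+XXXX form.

U+012F

Offset 0: leading byte 0xF0 = 11110000 → 4-byte char #1 = F0 90 8C B5.
Offset 4: leading byte 0xEA = 11101010 → 3-byte char #2 = EA B3 AD.
Offset 7: leading byte 0xDF = 11011111 → 2-byte char #3 = DF 9A.
Offset 9: leading byte 0xF1 = 11110001 → 4-byte char #4 = F1 A7 BC 89.
Offset 13: leading byte 0xE4 = 11100100 → 3-byte char #5 = E4 93 9E.
Offset 16: leading byte 0xF1 = 11110001 → 4-byte char #6 = F1 AA A2 BC.
Offset 20: leading byte 0xC4 = 11000100 → 2-byte char #7 = C4 AF.
Leading byte 0xC4 = 11000100 matches 110xxxxx → 2-byte sequence.
Byte 1: 0xC4 = 11000100, payload 00100 (5 bits).
Byte 2: 0xAF = 10101111 (10xxxxxx ✓), payload 101111.
Concatenate: 00100101111 = 0x12F (11 bits → U+012F).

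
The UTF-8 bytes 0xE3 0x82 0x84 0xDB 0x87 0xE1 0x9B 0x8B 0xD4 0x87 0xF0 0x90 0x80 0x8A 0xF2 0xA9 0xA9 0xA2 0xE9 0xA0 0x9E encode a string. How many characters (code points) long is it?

Byte at offset 0: 0xE3 = 11100011 → 3-byte char (#1). Advance 3.
Byte at offset 3: 0xDB = 11011011 → 2-byte char (#2). Advance 2.
Byte at offset 5: 0xE1 = 11100001 → 3-byte char (#3). Advance 3.
Byte at offset 8: 0xD4 = 11010100 → 2-byte char (#4). Advance 2.
Byte at offset 10: 0xF0 = 11110000 → 4-byte char (#5). Advance 4.
Byte at offset 14: 0xF2 = 11110010 → 4-byte char (#6). Advance 4.
Byte at offset 18: 0xE9 = 11101001 → 3-byte char (#7). Advance 3.
Reached end at offset 21 after 7 code points.

7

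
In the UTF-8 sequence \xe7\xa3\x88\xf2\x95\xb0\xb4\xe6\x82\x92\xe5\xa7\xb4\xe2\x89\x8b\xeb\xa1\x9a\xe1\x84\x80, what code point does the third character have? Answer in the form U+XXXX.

U+6092

Offset 0: leading byte 0xE7 = 11100111 → 3-byte char #1 = E7 A3 88.
Offset 3: leading byte 0xF2 = 11110010 → 4-byte char #2 = F2 95 B0 B4.
Offset 7: leading byte 0xE6 = 11100110 → 3-byte char #3 = E6 82 92.
Leading byte 0xE6 = 11100110 matches 1110xxxx → 3-byte sequence.
Byte 1: 0xE6 = 11100110, payload 0110 (4 bits).
Byte 2: 0x82 = 10000010 (10xxxxxx ✓), payload 000010.
Byte 3: 0x92 = 10010010 (10xxxxxx ✓), payload 010010.
Concatenate: 0110000010010010 = 0x6092 (16 bits → U+6092).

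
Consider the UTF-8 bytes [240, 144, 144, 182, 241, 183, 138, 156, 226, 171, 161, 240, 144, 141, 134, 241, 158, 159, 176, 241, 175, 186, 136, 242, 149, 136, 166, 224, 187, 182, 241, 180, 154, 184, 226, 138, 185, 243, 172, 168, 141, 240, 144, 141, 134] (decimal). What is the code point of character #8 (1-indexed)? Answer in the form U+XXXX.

U+0EF6

Offset 0: leading byte 0xF0 = 11110000 → 4-byte char #1 = F0 90 90 B6.
Offset 4: leading byte 0xF1 = 11110001 → 4-byte char #2 = F1 B7 8A 9C.
Offset 8: leading byte 0xE2 = 11100010 → 3-byte char #3 = E2 AB A1.
Offset 11: leading byte 0xF0 = 11110000 → 4-byte char #4 = F0 90 8D 86.
Offset 15: leading byte 0xF1 = 11110001 → 4-byte char #5 = F1 9E 9F B0.
Offset 19: leading byte 0xF1 = 11110001 → 4-byte char #6 = F1 AF BA 88.
Offset 23: leading byte 0xF2 = 11110010 → 4-byte char #7 = F2 95 88 A6.
Offset 27: leading byte 0xE0 = 11100000 → 3-byte char #8 = E0 BB B6.
Leading byte 0xE0 = 11100000 matches 1110xxxx → 3-byte sequence.
Byte 1: 0xE0 = 11100000, payload 0000 (4 bits).
Byte 2: 0xBB = 10111011 (10xxxxxx ✓), payload 111011.
Byte 3: 0xB6 = 10110110 (10xxxxxx ✓), payload 110110.
Concatenate: 0000111011110110 = 0xEF6 (16 bits → U+0EF6).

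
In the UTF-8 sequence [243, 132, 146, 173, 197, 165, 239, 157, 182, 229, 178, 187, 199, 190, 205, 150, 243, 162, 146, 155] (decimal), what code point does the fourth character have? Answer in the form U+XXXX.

Offset 0: leading byte 0xF3 = 11110011 → 4-byte char #1 = F3 84 92 AD.
Offset 4: leading byte 0xC5 = 11000101 → 2-byte char #2 = C5 A5.
Offset 6: leading byte 0xEF = 11101111 → 3-byte char #3 = EF 9D B6.
Offset 9: leading byte 0xE5 = 11100101 → 3-byte char #4 = E5 B2 BB.
Leading byte 0xE5 = 11100101 matches 1110xxxx → 3-byte sequence.
Byte 1: 0xE5 = 11100101, payload 0101 (4 bits).
Byte 2: 0xB2 = 10110010 (10xxxxxx ✓), payload 110010.
Byte 3: 0xBB = 10111011 (10xxxxxx ✓), payload 111011.
Concatenate: 0101110010111011 = 0x5CBB (16 bits → U+5CBB).

U+5CBB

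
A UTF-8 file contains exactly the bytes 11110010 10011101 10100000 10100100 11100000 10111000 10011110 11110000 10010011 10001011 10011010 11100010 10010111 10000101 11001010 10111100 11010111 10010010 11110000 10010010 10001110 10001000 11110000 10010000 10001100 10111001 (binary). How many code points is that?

8

Byte at offset 0: 0xF2 = 11110010 → 4-byte char (#1). Advance 4.
Byte at offset 4: 0xE0 = 11100000 → 3-byte char (#2). Advance 3.
Byte at offset 7: 0xF0 = 11110000 → 4-byte char (#3). Advance 4.
Byte at offset 11: 0xE2 = 11100010 → 3-byte char (#4). Advance 3.
Byte at offset 14: 0xCA = 11001010 → 2-byte char (#5). Advance 2.
Byte at offset 16: 0xD7 = 11010111 → 2-byte char (#6). Advance 2.
Byte at offset 18: 0xF0 = 11110000 → 4-byte char (#7). Advance 4.
Byte at offset 22: 0xF0 = 11110000 → 4-byte char (#8). Advance 4.
Reached end at offset 26 after 8 code points.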